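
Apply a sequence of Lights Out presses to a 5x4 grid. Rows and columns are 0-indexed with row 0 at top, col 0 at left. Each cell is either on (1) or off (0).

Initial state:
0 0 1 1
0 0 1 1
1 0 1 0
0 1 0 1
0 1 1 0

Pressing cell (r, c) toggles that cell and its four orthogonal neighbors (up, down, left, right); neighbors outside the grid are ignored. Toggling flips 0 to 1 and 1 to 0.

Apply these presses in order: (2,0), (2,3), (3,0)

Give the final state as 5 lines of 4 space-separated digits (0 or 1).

Answer: 0 0 1 1
1 0 1 0
1 1 0 1
0 0 0 0
1 1 1 0

Derivation:
After press 1 at (2,0):
0 0 1 1
1 0 1 1
0 1 1 0
1 1 0 1
0 1 1 0

After press 2 at (2,3):
0 0 1 1
1 0 1 0
0 1 0 1
1 1 0 0
0 1 1 0

After press 3 at (3,0):
0 0 1 1
1 0 1 0
1 1 0 1
0 0 0 0
1 1 1 0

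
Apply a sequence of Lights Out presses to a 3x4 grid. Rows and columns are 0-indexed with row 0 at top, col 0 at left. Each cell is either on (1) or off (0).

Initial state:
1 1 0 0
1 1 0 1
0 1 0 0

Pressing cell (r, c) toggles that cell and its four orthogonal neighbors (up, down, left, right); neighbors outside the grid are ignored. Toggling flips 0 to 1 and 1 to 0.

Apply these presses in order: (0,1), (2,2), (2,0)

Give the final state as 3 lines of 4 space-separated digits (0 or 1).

After press 1 at (0,1):
0 0 1 0
1 0 0 1
0 1 0 0

After press 2 at (2,2):
0 0 1 0
1 0 1 1
0 0 1 1

After press 3 at (2,0):
0 0 1 0
0 0 1 1
1 1 1 1

Answer: 0 0 1 0
0 0 1 1
1 1 1 1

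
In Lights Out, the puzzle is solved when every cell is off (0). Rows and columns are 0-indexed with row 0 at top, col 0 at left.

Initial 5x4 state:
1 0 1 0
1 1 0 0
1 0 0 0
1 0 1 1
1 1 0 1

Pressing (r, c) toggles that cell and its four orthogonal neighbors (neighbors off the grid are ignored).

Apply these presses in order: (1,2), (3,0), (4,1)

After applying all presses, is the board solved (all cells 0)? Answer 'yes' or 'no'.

After press 1 at (1,2):
1 0 0 0
1 0 1 1
1 0 1 0
1 0 1 1
1 1 0 1

After press 2 at (3,0):
1 0 0 0
1 0 1 1
0 0 1 0
0 1 1 1
0 1 0 1

After press 3 at (4,1):
1 0 0 0
1 0 1 1
0 0 1 0
0 0 1 1
1 0 1 1

Lights still on: 10

Answer: no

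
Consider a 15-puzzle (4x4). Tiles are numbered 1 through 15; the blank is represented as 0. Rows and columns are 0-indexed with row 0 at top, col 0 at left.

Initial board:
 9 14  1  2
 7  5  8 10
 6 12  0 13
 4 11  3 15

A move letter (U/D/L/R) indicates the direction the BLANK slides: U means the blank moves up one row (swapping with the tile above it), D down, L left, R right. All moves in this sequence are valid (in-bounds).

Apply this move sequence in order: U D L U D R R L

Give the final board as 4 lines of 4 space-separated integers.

After move 1 (U):
 9 14  1  2
 7  5  0 10
 6 12  8 13
 4 11  3 15

After move 2 (D):
 9 14  1  2
 7  5  8 10
 6 12  0 13
 4 11  3 15

After move 3 (L):
 9 14  1  2
 7  5  8 10
 6  0 12 13
 4 11  3 15

After move 4 (U):
 9 14  1  2
 7  0  8 10
 6  5 12 13
 4 11  3 15

After move 5 (D):
 9 14  1  2
 7  5  8 10
 6  0 12 13
 4 11  3 15

After move 6 (R):
 9 14  1  2
 7  5  8 10
 6 12  0 13
 4 11  3 15

After move 7 (R):
 9 14  1  2
 7  5  8 10
 6 12 13  0
 4 11  3 15

After move 8 (L):
 9 14  1  2
 7  5  8 10
 6 12  0 13
 4 11  3 15

Answer:  9 14  1  2
 7  5  8 10
 6 12  0 13
 4 11  3 15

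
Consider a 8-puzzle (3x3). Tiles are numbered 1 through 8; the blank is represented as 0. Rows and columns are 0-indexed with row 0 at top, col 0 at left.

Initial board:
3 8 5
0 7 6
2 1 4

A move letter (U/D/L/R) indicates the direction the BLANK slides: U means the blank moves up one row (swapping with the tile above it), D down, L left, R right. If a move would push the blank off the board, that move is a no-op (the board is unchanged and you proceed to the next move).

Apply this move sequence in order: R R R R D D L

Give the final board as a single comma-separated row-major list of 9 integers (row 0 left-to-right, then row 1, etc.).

Answer: 3, 8, 5, 7, 6, 4, 2, 0, 1

Derivation:
After move 1 (R):
3 8 5
7 0 6
2 1 4

After move 2 (R):
3 8 5
7 6 0
2 1 4

After move 3 (R):
3 8 5
7 6 0
2 1 4

After move 4 (R):
3 8 5
7 6 0
2 1 4

After move 5 (D):
3 8 5
7 6 4
2 1 0

After move 6 (D):
3 8 5
7 6 4
2 1 0

After move 7 (L):
3 8 5
7 6 4
2 0 1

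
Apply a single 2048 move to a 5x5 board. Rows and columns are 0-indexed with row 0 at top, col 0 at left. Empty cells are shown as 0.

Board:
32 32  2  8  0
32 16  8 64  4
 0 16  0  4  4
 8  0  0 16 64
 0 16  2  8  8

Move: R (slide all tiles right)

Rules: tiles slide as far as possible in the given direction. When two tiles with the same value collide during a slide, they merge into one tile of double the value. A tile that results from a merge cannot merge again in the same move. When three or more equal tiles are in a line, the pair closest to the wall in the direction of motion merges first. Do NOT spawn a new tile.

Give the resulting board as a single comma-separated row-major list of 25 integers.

Answer: 0, 0, 64, 2, 8, 32, 16, 8, 64, 4, 0, 0, 0, 16, 8, 0, 0, 8, 16, 64, 0, 0, 16, 2, 16

Derivation:
Slide right:
row 0: [32, 32, 2, 8, 0] -> [0, 0, 64, 2, 8]
row 1: [32, 16, 8, 64, 4] -> [32, 16, 8, 64, 4]
row 2: [0, 16, 0, 4, 4] -> [0, 0, 0, 16, 8]
row 3: [8, 0, 0, 16, 64] -> [0, 0, 8, 16, 64]
row 4: [0, 16, 2, 8, 8] -> [0, 0, 16, 2, 16]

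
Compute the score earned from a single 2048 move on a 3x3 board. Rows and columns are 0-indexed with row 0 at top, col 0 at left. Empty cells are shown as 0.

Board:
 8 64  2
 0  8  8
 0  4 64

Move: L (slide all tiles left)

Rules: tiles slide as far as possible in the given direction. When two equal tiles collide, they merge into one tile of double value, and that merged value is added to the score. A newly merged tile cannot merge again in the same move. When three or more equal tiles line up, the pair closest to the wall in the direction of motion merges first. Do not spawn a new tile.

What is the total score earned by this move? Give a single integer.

Slide left:
row 0: [8, 64, 2] -> [8, 64, 2]  score +0 (running 0)
row 1: [0, 8, 8] -> [16, 0, 0]  score +16 (running 16)
row 2: [0, 4, 64] -> [4, 64, 0]  score +0 (running 16)
Board after move:
 8 64  2
16  0  0
 4 64  0

Answer: 16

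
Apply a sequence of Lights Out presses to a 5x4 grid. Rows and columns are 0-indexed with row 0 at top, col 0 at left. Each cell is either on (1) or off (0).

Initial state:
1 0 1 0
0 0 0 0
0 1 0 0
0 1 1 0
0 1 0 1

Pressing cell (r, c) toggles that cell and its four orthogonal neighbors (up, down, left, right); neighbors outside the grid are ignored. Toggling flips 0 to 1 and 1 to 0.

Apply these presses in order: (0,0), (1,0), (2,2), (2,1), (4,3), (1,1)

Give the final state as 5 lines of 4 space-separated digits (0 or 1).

After press 1 at (0,0):
0 1 1 0
1 0 0 0
0 1 0 0
0 1 1 0
0 1 0 1

After press 2 at (1,0):
1 1 1 0
0 1 0 0
1 1 0 0
0 1 1 0
0 1 0 1

After press 3 at (2,2):
1 1 1 0
0 1 1 0
1 0 1 1
0 1 0 0
0 1 0 1

After press 4 at (2,1):
1 1 1 0
0 0 1 0
0 1 0 1
0 0 0 0
0 1 0 1

After press 5 at (4,3):
1 1 1 0
0 0 1 0
0 1 0 1
0 0 0 1
0 1 1 0

After press 6 at (1,1):
1 0 1 0
1 1 0 0
0 0 0 1
0 0 0 1
0 1 1 0

Answer: 1 0 1 0
1 1 0 0
0 0 0 1
0 0 0 1
0 1 1 0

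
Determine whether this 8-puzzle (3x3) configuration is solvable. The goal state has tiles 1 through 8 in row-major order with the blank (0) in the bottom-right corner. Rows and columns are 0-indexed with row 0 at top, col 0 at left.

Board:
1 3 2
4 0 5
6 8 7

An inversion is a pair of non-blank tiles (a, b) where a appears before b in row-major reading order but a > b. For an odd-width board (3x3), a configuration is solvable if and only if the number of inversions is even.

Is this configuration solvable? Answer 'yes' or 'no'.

Inversions (pairs i<j in row-major order where tile[i] > tile[j] > 0): 2
2 is even, so the puzzle is solvable.

Answer: yes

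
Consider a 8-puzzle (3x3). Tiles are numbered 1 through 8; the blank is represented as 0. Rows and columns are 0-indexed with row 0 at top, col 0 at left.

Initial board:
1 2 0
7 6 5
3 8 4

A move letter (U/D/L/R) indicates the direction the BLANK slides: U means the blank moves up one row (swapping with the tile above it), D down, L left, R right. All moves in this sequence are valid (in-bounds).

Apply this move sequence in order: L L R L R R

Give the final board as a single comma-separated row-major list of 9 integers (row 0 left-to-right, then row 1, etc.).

After move 1 (L):
1 0 2
7 6 5
3 8 4

After move 2 (L):
0 1 2
7 6 5
3 8 4

After move 3 (R):
1 0 2
7 6 5
3 8 4

After move 4 (L):
0 1 2
7 6 5
3 8 4

After move 5 (R):
1 0 2
7 6 5
3 8 4

After move 6 (R):
1 2 0
7 6 5
3 8 4

Answer: 1, 2, 0, 7, 6, 5, 3, 8, 4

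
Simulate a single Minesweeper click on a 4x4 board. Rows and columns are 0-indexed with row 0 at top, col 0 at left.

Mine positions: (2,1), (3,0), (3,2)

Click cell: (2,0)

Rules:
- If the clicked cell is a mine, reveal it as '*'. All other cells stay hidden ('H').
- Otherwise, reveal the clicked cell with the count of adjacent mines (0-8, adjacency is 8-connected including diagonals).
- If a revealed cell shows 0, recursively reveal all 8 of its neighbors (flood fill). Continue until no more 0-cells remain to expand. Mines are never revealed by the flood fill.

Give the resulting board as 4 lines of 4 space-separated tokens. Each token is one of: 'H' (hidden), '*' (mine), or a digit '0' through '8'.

H H H H
H H H H
2 H H H
H H H H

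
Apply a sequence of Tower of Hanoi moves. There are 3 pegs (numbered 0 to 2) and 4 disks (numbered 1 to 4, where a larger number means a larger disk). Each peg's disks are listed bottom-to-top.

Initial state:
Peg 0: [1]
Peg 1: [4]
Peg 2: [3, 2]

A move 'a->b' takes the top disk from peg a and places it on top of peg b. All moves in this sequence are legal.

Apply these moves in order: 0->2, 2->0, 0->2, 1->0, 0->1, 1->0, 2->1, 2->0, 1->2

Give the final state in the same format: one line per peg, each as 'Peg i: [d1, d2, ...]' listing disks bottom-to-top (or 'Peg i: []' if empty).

After move 1 (0->2):
Peg 0: []
Peg 1: [4]
Peg 2: [3, 2, 1]

After move 2 (2->0):
Peg 0: [1]
Peg 1: [4]
Peg 2: [3, 2]

After move 3 (0->2):
Peg 0: []
Peg 1: [4]
Peg 2: [3, 2, 1]

After move 4 (1->0):
Peg 0: [4]
Peg 1: []
Peg 2: [3, 2, 1]

After move 5 (0->1):
Peg 0: []
Peg 1: [4]
Peg 2: [3, 2, 1]

After move 6 (1->0):
Peg 0: [4]
Peg 1: []
Peg 2: [3, 2, 1]

After move 7 (2->1):
Peg 0: [4]
Peg 1: [1]
Peg 2: [3, 2]

After move 8 (2->0):
Peg 0: [4, 2]
Peg 1: [1]
Peg 2: [3]

After move 9 (1->2):
Peg 0: [4, 2]
Peg 1: []
Peg 2: [3, 1]

Answer: Peg 0: [4, 2]
Peg 1: []
Peg 2: [3, 1]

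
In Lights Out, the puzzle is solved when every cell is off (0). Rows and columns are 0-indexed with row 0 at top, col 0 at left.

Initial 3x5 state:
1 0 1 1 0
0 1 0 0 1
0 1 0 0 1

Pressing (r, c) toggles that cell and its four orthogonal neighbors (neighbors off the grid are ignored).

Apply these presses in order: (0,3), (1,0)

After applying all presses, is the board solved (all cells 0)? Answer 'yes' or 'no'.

After press 1 at (0,3):
1 0 0 0 1
0 1 0 1 1
0 1 0 0 1

After press 2 at (1,0):
0 0 0 0 1
1 0 0 1 1
1 1 0 0 1

Lights still on: 7

Answer: no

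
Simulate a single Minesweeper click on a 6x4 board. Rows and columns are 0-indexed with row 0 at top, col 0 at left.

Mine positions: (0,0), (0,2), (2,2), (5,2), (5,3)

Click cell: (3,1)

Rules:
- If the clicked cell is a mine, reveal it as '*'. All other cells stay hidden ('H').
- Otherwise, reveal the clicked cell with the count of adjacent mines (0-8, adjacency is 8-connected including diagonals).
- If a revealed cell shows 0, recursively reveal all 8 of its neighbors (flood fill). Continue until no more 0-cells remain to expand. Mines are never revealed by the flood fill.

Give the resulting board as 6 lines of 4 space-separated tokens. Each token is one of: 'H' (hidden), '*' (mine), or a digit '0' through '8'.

H H H H
H H H H
H H H H
H 1 H H
H H H H
H H H H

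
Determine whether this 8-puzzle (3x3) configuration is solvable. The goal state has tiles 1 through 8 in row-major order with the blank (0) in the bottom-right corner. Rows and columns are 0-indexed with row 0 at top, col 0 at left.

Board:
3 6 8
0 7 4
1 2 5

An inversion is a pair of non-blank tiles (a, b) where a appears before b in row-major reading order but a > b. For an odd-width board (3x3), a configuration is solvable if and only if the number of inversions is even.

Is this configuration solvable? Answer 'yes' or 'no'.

Answer: no

Derivation:
Inversions (pairs i<j in row-major order where tile[i] > tile[j] > 0): 17
17 is odd, so the puzzle is not solvable.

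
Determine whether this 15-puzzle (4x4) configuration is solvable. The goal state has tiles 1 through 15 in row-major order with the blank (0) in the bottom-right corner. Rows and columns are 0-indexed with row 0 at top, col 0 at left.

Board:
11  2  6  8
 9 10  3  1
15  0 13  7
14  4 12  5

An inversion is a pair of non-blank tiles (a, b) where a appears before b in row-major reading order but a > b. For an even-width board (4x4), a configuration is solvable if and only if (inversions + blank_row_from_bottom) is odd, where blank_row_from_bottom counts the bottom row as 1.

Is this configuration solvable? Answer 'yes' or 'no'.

Answer: yes

Derivation:
Inversions: 47
Blank is in row 2 (0-indexed from top), which is row 2 counting from the bottom (bottom = 1).
47 + 2 = 49, which is odd, so the puzzle is solvable.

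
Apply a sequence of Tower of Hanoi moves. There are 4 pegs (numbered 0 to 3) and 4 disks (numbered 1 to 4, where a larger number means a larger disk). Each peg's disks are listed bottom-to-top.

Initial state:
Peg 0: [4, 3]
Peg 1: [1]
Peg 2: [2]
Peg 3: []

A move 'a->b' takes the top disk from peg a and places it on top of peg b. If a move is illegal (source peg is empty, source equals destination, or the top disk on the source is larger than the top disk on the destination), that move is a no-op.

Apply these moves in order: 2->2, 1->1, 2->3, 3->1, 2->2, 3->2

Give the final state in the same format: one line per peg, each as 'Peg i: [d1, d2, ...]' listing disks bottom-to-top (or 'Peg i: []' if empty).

Answer: Peg 0: [4, 3]
Peg 1: [1]
Peg 2: [2]
Peg 3: []

Derivation:
After move 1 (2->2):
Peg 0: [4, 3]
Peg 1: [1]
Peg 2: [2]
Peg 3: []

After move 2 (1->1):
Peg 0: [4, 3]
Peg 1: [1]
Peg 2: [2]
Peg 3: []

After move 3 (2->3):
Peg 0: [4, 3]
Peg 1: [1]
Peg 2: []
Peg 3: [2]

After move 4 (3->1):
Peg 0: [4, 3]
Peg 1: [1]
Peg 2: []
Peg 3: [2]

After move 5 (2->2):
Peg 0: [4, 3]
Peg 1: [1]
Peg 2: []
Peg 3: [2]

After move 6 (3->2):
Peg 0: [4, 3]
Peg 1: [1]
Peg 2: [2]
Peg 3: []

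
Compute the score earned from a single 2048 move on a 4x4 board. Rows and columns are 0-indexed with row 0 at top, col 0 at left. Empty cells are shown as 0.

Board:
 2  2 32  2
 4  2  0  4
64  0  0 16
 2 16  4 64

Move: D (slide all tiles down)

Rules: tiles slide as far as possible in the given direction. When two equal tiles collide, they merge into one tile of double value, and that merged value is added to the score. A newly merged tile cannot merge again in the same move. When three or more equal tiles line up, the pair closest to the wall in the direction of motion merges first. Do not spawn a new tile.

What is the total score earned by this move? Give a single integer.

Answer: 4

Derivation:
Slide down:
col 0: [2, 4, 64, 2] -> [2, 4, 64, 2]  score +0 (running 0)
col 1: [2, 2, 0, 16] -> [0, 0, 4, 16]  score +4 (running 4)
col 2: [32, 0, 0, 4] -> [0, 0, 32, 4]  score +0 (running 4)
col 3: [2, 4, 16, 64] -> [2, 4, 16, 64]  score +0 (running 4)
Board after move:
 2  0  0  2
 4  0  0  4
64  4 32 16
 2 16  4 64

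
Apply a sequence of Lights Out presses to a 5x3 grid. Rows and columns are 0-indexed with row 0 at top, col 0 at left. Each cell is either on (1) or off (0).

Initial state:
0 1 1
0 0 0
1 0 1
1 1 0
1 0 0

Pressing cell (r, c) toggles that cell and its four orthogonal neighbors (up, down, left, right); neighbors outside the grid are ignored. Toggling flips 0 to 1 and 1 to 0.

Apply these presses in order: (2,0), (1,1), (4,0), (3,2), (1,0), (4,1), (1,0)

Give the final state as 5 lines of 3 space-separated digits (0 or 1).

Answer: 0 0 1
0 1 1
0 0 0
1 1 1
1 0 0

Derivation:
After press 1 at (2,0):
0 1 1
1 0 0
0 1 1
0 1 0
1 0 0

After press 2 at (1,1):
0 0 1
0 1 1
0 0 1
0 1 0
1 0 0

After press 3 at (4,0):
0 0 1
0 1 1
0 0 1
1 1 0
0 1 0

After press 4 at (3,2):
0 0 1
0 1 1
0 0 0
1 0 1
0 1 1

After press 5 at (1,0):
1 0 1
1 0 1
1 0 0
1 0 1
0 1 1

After press 6 at (4,1):
1 0 1
1 0 1
1 0 0
1 1 1
1 0 0

After press 7 at (1,0):
0 0 1
0 1 1
0 0 0
1 1 1
1 0 0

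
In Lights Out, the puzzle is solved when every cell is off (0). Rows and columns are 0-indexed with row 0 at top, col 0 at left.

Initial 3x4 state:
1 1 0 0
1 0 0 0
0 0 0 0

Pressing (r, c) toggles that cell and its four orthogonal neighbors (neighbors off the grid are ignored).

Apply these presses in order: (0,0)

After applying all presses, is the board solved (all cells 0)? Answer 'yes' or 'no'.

Answer: yes

Derivation:
After press 1 at (0,0):
0 0 0 0
0 0 0 0
0 0 0 0

Lights still on: 0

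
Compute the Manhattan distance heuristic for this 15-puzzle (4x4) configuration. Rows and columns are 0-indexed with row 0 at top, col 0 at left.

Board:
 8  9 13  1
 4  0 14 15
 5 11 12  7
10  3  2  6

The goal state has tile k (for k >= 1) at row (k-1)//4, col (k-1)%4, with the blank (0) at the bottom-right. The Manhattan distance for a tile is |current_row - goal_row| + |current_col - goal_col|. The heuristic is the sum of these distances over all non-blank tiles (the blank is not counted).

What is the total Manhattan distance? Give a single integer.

Tile 8: at (0,0), goal (1,3), distance |0-1|+|0-3| = 4
Tile 9: at (0,1), goal (2,0), distance |0-2|+|1-0| = 3
Tile 13: at (0,2), goal (3,0), distance |0-3|+|2-0| = 5
Tile 1: at (0,3), goal (0,0), distance |0-0|+|3-0| = 3
Tile 4: at (1,0), goal (0,3), distance |1-0|+|0-3| = 4
Tile 14: at (1,2), goal (3,1), distance |1-3|+|2-1| = 3
Tile 15: at (1,3), goal (3,2), distance |1-3|+|3-2| = 3
Tile 5: at (2,0), goal (1,0), distance |2-1|+|0-0| = 1
Tile 11: at (2,1), goal (2,2), distance |2-2|+|1-2| = 1
Tile 12: at (2,2), goal (2,3), distance |2-2|+|2-3| = 1
Tile 7: at (2,3), goal (1,2), distance |2-1|+|3-2| = 2
Tile 10: at (3,0), goal (2,1), distance |3-2|+|0-1| = 2
Tile 3: at (3,1), goal (0,2), distance |3-0|+|1-2| = 4
Tile 2: at (3,2), goal (0,1), distance |3-0|+|2-1| = 4
Tile 6: at (3,3), goal (1,1), distance |3-1|+|3-1| = 4
Sum: 4 + 3 + 5 + 3 + 4 + 3 + 3 + 1 + 1 + 1 + 2 + 2 + 4 + 4 + 4 = 44

Answer: 44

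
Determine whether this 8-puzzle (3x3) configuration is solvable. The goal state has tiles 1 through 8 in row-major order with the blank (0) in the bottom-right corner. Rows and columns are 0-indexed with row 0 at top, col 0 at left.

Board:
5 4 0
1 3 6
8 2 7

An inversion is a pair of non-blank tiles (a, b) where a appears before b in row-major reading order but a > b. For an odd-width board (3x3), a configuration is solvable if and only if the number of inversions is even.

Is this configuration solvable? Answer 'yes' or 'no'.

Answer: no

Derivation:
Inversions (pairs i<j in row-major order where tile[i] > tile[j] > 0): 11
11 is odd, so the puzzle is not solvable.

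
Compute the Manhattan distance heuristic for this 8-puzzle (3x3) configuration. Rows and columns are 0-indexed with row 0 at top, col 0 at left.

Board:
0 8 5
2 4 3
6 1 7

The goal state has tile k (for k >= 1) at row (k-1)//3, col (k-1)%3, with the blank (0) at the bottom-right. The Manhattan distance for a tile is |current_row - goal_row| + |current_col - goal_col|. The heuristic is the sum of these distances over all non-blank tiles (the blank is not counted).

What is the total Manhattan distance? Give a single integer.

Tile 8: at (0,1), goal (2,1), distance |0-2|+|1-1| = 2
Tile 5: at (0,2), goal (1,1), distance |0-1|+|2-1| = 2
Tile 2: at (1,0), goal (0,1), distance |1-0|+|0-1| = 2
Tile 4: at (1,1), goal (1,0), distance |1-1|+|1-0| = 1
Tile 3: at (1,2), goal (0,2), distance |1-0|+|2-2| = 1
Tile 6: at (2,0), goal (1,2), distance |2-1|+|0-2| = 3
Tile 1: at (2,1), goal (0,0), distance |2-0|+|1-0| = 3
Tile 7: at (2,2), goal (2,0), distance |2-2|+|2-0| = 2
Sum: 2 + 2 + 2 + 1 + 1 + 3 + 3 + 2 = 16

Answer: 16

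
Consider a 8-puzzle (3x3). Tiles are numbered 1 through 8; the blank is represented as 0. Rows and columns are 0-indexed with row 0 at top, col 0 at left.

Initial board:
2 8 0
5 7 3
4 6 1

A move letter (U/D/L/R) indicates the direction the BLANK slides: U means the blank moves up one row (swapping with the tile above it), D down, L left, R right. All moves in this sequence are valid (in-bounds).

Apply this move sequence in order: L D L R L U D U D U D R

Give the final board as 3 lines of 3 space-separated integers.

Answer: 2 7 8
5 0 3
4 6 1

Derivation:
After move 1 (L):
2 0 8
5 7 3
4 6 1

After move 2 (D):
2 7 8
5 0 3
4 6 1

After move 3 (L):
2 7 8
0 5 3
4 6 1

After move 4 (R):
2 7 8
5 0 3
4 6 1

After move 5 (L):
2 7 8
0 5 3
4 6 1

After move 6 (U):
0 7 8
2 5 3
4 6 1

After move 7 (D):
2 7 8
0 5 3
4 6 1

After move 8 (U):
0 7 8
2 5 3
4 6 1

After move 9 (D):
2 7 8
0 5 3
4 6 1

After move 10 (U):
0 7 8
2 5 3
4 6 1

After move 11 (D):
2 7 8
0 5 3
4 6 1

After move 12 (R):
2 7 8
5 0 3
4 6 1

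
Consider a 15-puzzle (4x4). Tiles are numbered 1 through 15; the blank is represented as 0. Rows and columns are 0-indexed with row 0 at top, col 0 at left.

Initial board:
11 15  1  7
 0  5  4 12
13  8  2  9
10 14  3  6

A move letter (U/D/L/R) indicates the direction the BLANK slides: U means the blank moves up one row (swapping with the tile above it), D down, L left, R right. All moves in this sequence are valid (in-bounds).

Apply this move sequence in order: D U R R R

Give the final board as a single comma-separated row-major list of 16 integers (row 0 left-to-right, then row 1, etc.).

Answer: 11, 15, 1, 7, 5, 4, 12, 0, 13, 8, 2, 9, 10, 14, 3, 6

Derivation:
After move 1 (D):
11 15  1  7
13  5  4 12
 0  8  2  9
10 14  3  6

After move 2 (U):
11 15  1  7
 0  5  4 12
13  8  2  9
10 14  3  6

After move 3 (R):
11 15  1  7
 5  0  4 12
13  8  2  9
10 14  3  6

After move 4 (R):
11 15  1  7
 5  4  0 12
13  8  2  9
10 14  3  6

After move 5 (R):
11 15  1  7
 5  4 12  0
13  8  2  9
10 14  3  6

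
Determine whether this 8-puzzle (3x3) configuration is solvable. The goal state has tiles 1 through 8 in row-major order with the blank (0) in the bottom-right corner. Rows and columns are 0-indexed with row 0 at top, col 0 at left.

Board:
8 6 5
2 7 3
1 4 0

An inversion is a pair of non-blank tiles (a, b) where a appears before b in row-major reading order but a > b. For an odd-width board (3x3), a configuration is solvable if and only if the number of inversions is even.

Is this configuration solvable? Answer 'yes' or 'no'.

Answer: no

Derivation:
Inversions (pairs i<j in row-major order where tile[i] > tile[j] > 0): 21
21 is odd, so the puzzle is not solvable.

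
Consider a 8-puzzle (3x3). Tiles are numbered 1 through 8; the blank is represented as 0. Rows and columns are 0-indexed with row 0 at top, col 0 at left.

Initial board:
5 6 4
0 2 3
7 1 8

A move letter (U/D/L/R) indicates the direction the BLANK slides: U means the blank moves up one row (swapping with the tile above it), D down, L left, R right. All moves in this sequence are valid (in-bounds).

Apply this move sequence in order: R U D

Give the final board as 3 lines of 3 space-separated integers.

After move 1 (R):
5 6 4
2 0 3
7 1 8

After move 2 (U):
5 0 4
2 6 3
7 1 8

After move 3 (D):
5 6 4
2 0 3
7 1 8

Answer: 5 6 4
2 0 3
7 1 8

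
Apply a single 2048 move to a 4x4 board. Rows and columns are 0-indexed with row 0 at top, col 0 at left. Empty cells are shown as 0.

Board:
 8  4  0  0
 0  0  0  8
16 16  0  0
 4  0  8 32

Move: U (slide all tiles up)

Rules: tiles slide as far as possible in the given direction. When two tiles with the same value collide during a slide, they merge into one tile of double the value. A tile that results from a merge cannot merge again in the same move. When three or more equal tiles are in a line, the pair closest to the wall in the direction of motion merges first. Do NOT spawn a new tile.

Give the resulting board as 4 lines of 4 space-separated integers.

Answer:  8  4  8  8
16 16  0 32
 4  0  0  0
 0  0  0  0

Derivation:
Slide up:
col 0: [8, 0, 16, 4] -> [8, 16, 4, 0]
col 1: [4, 0, 16, 0] -> [4, 16, 0, 0]
col 2: [0, 0, 0, 8] -> [8, 0, 0, 0]
col 3: [0, 8, 0, 32] -> [8, 32, 0, 0]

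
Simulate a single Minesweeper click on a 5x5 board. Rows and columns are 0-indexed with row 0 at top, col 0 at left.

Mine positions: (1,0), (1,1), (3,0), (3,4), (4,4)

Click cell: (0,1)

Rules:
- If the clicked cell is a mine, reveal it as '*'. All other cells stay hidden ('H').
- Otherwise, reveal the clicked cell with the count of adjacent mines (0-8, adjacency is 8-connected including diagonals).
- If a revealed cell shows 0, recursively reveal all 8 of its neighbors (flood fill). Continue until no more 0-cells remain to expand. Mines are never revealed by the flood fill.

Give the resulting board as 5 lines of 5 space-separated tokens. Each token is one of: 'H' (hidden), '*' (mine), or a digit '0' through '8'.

H 2 H H H
H H H H H
H H H H H
H H H H H
H H H H H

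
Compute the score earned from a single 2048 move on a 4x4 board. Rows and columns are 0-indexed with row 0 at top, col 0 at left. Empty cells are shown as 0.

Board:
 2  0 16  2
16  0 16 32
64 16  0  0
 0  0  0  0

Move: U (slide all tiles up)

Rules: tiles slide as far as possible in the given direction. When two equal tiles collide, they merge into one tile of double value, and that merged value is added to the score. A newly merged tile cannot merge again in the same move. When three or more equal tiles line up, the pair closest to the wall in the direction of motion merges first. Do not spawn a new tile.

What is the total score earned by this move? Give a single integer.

Slide up:
col 0: [2, 16, 64, 0] -> [2, 16, 64, 0]  score +0 (running 0)
col 1: [0, 0, 16, 0] -> [16, 0, 0, 0]  score +0 (running 0)
col 2: [16, 16, 0, 0] -> [32, 0, 0, 0]  score +32 (running 32)
col 3: [2, 32, 0, 0] -> [2, 32, 0, 0]  score +0 (running 32)
Board after move:
 2 16 32  2
16  0  0 32
64  0  0  0
 0  0  0  0

Answer: 32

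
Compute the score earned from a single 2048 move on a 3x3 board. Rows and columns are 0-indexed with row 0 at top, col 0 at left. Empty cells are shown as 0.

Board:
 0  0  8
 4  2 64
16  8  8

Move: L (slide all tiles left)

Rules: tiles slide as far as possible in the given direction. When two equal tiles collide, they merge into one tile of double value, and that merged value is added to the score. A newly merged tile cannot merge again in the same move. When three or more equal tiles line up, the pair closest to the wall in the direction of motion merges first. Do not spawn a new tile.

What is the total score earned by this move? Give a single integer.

Slide left:
row 0: [0, 0, 8] -> [8, 0, 0]  score +0 (running 0)
row 1: [4, 2, 64] -> [4, 2, 64]  score +0 (running 0)
row 2: [16, 8, 8] -> [16, 16, 0]  score +16 (running 16)
Board after move:
 8  0  0
 4  2 64
16 16  0

Answer: 16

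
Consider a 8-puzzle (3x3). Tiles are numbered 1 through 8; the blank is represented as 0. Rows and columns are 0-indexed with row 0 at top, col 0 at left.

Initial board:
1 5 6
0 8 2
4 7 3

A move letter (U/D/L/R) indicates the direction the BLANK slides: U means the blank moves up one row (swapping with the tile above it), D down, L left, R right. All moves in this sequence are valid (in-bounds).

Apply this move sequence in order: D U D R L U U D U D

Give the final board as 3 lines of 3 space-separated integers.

Answer: 1 5 6
0 8 2
4 7 3

Derivation:
After move 1 (D):
1 5 6
4 8 2
0 7 3

After move 2 (U):
1 5 6
0 8 2
4 7 3

After move 3 (D):
1 5 6
4 8 2
0 7 3

After move 4 (R):
1 5 6
4 8 2
7 0 3

After move 5 (L):
1 5 6
4 8 2
0 7 3

After move 6 (U):
1 5 6
0 8 2
4 7 3

After move 7 (U):
0 5 6
1 8 2
4 7 3

After move 8 (D):
1 5 6
0 8 2
4 7 3

After move 9 (U):
0 5 6
1 8 2
4 7 3

After move 10 (D):
1 5 6
0 8 2
4 7 3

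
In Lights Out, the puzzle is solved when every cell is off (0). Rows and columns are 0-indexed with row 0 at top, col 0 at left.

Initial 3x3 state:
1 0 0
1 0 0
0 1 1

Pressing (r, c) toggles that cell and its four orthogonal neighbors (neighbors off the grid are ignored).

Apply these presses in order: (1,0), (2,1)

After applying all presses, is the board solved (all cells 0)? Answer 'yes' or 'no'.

Answer: yes

Derivation:
After press 1 at (1,0):
0 0 0
0 1 0
1 1 1

After press 2 at (2,1):
0 0 0
0 0 0
0 0 0

Lights still on: 0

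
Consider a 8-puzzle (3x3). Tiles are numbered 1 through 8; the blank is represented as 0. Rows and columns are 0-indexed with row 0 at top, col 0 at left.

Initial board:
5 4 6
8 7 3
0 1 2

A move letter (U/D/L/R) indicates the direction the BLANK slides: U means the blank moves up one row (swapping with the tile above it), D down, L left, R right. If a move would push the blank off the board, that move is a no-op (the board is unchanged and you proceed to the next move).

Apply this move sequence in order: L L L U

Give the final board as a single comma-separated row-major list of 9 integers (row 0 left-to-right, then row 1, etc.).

Answer: 5, 4, 6, 0, 7, 3, 8, 1, 2

Derivation:
After move 1 (L):
5 4 6
8 7 3
0 1 2

After move 2 (L):
5 4 6
8 7 3
0 1 2

After move 3 (L):
5 4 6
8 7 3
0 1 2

After move 4 (U):
5 4 6
0 7 3
8 1 2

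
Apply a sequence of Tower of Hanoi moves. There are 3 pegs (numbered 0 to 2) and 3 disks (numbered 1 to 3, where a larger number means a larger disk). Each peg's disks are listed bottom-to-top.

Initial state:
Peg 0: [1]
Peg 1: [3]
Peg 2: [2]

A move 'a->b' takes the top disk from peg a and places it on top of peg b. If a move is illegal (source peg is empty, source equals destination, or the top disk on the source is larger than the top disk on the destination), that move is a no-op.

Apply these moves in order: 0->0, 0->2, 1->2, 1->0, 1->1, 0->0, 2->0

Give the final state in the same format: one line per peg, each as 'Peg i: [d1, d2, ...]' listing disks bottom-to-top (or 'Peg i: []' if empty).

Answer: Peg 0: [3, 1]
Peg 1: []
Peg 2: [2]

Derivation:
After move 1 (0->0):
Peg 0: [1]
Peg 1: [3]
Peg 2: [2]

After move 2 (0->2):
Peg 0: []
Peg 1: [3]
Peg 2: [2, 1]

After move 3 (1->2):
Peg 0: []
Peg 1: [3]
Peg 2: [2, 1]

After move 4 (1->0):
Peg 0: [3]
Peg 1: []
Peg 2: [2, 1]

After move 5 (1->1):
Peg 0: [3]
Peg 1: []
Peg 2: [2, 1]

After move 6 (0->0):
Peg 0: [3]
Peg 1: []
Peg 2: [2, 1]

After move 7 (2->0):
Peg 0: [3, 1]
Peg 1: []
Peg 2: [2]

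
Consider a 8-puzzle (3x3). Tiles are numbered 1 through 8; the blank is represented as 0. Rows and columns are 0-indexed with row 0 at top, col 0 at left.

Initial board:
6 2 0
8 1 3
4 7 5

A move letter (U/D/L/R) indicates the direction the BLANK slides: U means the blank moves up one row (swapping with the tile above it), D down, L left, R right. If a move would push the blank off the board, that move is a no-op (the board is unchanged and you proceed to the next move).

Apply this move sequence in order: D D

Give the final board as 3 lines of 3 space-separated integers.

After move 1 (D):
6 2 3
8 1 0
4 7 5

After move 2 (D):
6 2 3
8 1 5
4 7 0

Answer: 6 2 3
8 1 5
4 7 0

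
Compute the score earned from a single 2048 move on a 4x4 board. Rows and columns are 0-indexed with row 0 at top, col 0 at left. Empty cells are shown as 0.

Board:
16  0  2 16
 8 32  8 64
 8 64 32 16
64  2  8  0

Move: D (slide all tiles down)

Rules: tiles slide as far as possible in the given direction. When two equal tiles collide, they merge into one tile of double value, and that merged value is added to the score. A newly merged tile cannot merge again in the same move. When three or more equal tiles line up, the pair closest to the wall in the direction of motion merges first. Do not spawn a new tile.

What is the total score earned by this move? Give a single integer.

Slide down:
col 0: [16, 8, 8, 64] -> [0, 16, 16, 64]  score +16 (running 16)
col 1: [0, 32, 64, 2] -> [0, 32, 64, 2]  score +0 (running 16)
col 2: [2, 8, 32, 8] -> [2, 8, 32, 8]  score +0 (running 16)
col 3: [16, 64, 16, 0] -> [0, 16, 64, 16]  score +0 (running 16)
Board after move:
 0  0  2  0
16 32  8 16
16 64 32 64
64  2  8 16

Answer: 16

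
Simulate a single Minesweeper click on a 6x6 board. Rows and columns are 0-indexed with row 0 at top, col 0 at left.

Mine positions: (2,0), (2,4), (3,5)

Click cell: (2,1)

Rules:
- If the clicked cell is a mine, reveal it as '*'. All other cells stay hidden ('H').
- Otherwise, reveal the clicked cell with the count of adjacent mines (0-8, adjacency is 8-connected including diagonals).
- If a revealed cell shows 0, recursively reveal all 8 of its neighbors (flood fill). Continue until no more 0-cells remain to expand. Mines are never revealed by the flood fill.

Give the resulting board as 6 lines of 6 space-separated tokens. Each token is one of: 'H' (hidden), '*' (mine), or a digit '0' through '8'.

H H H H H H
H H H H H H
H 1 H H H H
H H H H H H
H H H H H H
H H H H H H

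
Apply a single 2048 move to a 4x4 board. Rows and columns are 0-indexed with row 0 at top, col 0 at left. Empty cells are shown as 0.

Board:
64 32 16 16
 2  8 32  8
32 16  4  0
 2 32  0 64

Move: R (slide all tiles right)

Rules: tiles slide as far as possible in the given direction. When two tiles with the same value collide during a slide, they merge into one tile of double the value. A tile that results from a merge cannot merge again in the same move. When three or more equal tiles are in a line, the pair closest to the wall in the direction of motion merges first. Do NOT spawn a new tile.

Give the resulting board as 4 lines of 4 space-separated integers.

Slide right:
row 0: [64, 32, 16, 16] -> [0, 64, 32, 32]
row 1: [2, 8, 32, 8] -> [2, 8, 32, 8]
row 2: [32, 16, 4, 0] -> [0, 32, 16, 4]
row 3: [2, 32, 0, 64] -> [0, 2, 32, 64]

Answer:  0 64 32 32
 2  8 32  8
 0 32 16  4
 0  2 32 64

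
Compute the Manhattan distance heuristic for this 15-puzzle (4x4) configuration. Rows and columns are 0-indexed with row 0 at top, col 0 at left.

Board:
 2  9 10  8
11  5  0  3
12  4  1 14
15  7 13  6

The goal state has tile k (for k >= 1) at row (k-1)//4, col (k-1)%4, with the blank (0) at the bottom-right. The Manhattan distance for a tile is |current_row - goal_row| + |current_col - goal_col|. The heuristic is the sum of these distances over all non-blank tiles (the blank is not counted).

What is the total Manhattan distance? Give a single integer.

Answer: 39

Derivation:
Tile 2: (0,0)->(0,1) = 1
Tile 9: (0,1)->(2,0) = 3
Tile 10: (0,2)->(2,1) = 3
Tile 8: (0,3)->(1,3) = 1
Tile 11: (1,0)->(2,2) = 3
Tile 5: (1,1)->(1,0) = 1
Tile 3: (1,3)->(0,2) = 2
Tile 12: (2,0)->(2,3) = 3
Tile 4: (2,1)->(0,3) = 4
Tile 1: (2,2)->(0,0) = 4
Tile 14: (2,3)->(3,1) = 3
Tile 15: (3,0)->(3,2) = 2
Tile 7: (3,1)->(1,2) = 3
Tile 13: (3,2)->(3,0) = 2
Tile 6: (3,3)->(1,1) = 4
Sum: 1 + 3 + 3 + 1 + 3 + 1 + 2 + 3 + 4 + 4 + 3 + 2 + 3 + 2 + 4 = 39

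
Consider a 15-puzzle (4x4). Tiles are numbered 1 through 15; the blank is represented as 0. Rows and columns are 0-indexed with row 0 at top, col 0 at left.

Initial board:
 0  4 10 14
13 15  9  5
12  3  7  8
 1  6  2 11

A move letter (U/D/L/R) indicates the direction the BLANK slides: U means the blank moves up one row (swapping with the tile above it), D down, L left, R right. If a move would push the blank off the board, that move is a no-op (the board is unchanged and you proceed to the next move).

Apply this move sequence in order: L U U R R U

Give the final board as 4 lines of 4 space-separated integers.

Answer:  4 10  0 14
13 15  9  5
12  3  7  8
 1  6  2 11

Derivation:
After move 1 (L):
 0  4 10 14
13 15  9  5
12  3  7  8
 1  6  2 11

After move 2 (U):
 0  4 10 14
13 15  9  5
12  3  7  8
 1  6  2 11

After move 3 (U):
 0  4 10 14
13 15  9  5
12  3  7  8
 1  6  2 11

After move 4 (R):
 4  0 10 14
13 15  9  5
12  3  7  8
 1  6  2 11

After move 5 (R):
 4 10  0 14
13 15  9  5
12  3  7  8
 1  6  2 11

After move 6 (U):
 4 10  0 14
13 15  9  5
12  3  7  8
 1  6  2 11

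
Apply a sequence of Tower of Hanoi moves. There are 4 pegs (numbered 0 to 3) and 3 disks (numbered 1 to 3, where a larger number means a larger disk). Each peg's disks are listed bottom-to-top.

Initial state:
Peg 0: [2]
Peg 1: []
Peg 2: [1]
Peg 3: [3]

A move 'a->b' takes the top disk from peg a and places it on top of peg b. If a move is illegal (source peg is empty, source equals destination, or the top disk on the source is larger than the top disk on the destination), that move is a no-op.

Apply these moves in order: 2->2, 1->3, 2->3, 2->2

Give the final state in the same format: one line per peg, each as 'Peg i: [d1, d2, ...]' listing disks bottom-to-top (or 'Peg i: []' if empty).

After move 1 (2->2):
Peg 0: [2]
Peg 1: []
Peg 2: [1]
Peg 3: [3]

After move 2 (1->3):
Peg 0: [2]
Peg 1: []
Peg 2: [1]
Peg 3: [3]

After move 3 (2->3):
Peg 0: [2]
Peg 1: []
Peg 2: []
Peg 3: [3, 1]

After move 4 (2->2):
Peg 0: [2]
Peg 1: []
Peg 2: []
Peg 3: [3, 1]

Answer: Peg 0: [2]
Peg 1: []
Peg 2: []
Peg 3: [3, 1]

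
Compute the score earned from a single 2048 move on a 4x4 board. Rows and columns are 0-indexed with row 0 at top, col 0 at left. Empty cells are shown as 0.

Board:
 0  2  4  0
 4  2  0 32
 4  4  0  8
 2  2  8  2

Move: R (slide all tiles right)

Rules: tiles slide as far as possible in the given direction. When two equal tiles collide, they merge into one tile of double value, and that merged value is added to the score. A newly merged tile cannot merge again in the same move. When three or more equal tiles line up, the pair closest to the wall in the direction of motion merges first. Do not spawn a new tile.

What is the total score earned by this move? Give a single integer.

Answer: 12

Derivation:
Slide right:
row 0: [0, 2, 4, 0] -> [0, 0, 2, 4]  score +0 (running 0)
row 1: [4, 2, 0, 32] -> [0, 4, 2, 32]  score +0 (running 0)
row 2: [4, 4, 0, 8] -> [0, 0, 8, 8]  score +8 (running 8)
row 3: [2, 2, 8, 2] -> [0, 4, 8, 2]  score +4 (running 12)
Board after move:
 0  0  2  4
 0  4  2 32
 0  0  8  8
 0  4  8  2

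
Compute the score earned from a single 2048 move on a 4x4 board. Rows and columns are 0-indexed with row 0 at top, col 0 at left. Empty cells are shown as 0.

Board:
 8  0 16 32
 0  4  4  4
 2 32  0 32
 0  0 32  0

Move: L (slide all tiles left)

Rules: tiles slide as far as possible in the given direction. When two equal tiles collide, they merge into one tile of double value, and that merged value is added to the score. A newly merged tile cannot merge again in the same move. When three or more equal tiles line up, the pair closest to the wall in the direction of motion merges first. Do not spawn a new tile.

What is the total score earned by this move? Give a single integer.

Answer: 72

Derivation:
Slide left:
row 0: [8, 0, 16, 32] -> [8, 16, 32, 0]  score +0 (running 0)
row 1: [0, 4, 4, 4] -> [8, 4, 0, 0]  score +8 (running 8)
row 2: [2, 32, 0, 32] -> [2, 64, 0, 0]  score +64 (running 72)
row 3: [0, 0, 32, 0] -> [32, 0, 0, 0]  score +0 (running 72)
Board after move:
 8 16 32  0
 8  4  0  0
 2 64  0  0
32  0  0  0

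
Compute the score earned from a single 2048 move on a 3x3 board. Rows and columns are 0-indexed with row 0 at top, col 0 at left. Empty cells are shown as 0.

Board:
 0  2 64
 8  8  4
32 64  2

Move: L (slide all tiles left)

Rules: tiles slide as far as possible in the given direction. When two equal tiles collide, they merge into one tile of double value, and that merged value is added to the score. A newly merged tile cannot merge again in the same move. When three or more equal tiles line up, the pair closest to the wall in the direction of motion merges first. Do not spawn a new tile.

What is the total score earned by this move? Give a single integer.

Answer: 16

Derivation:
Slide left:
row 0: [0, 2, 64] -> [2, 64, 0]  score +0 (running 0)
row 1: [8, 8, 4] -> [16, 4, 0]  score +16 (running 16)
row 2: [32, 64, 2] -> [32, 64, 2]  score +0 (running 16)
Board after move:
 2 64  0
16  4  0
32 64  2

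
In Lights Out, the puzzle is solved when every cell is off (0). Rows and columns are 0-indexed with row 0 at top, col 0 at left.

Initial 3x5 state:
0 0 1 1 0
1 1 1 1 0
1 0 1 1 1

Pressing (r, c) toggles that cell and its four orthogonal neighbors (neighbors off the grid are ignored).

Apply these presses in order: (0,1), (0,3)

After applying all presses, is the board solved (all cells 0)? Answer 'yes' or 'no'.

Answer: no

Derivation:
After press 1 at (0,1):
1 1 0 1 0
1 0 1 1 0
1 0 1 1 1

After press 2 at (0,3):
1 1 1 0 1
1 0 1 0 0
1 0 1 1 1

Lights still on: 10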